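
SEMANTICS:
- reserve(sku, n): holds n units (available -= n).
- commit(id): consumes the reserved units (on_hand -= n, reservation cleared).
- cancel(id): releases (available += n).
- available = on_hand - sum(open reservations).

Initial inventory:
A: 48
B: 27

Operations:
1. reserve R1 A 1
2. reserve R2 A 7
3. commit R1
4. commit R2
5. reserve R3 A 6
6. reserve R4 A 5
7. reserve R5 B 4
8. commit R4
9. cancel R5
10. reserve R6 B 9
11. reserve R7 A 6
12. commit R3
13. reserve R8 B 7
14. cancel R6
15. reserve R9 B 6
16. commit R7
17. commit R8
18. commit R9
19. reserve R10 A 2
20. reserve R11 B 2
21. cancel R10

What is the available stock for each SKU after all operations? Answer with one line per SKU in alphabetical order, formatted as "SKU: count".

Answer: A: 23
B: 12

Derivation:
Step 1: reserve R1 A 1 -> on_hand[A=48 B=27] avail[A=47 B=27] open={R1}
Step 2: reserve R2 A 7 -> on_hand[A=48 B=27] avail[A=40 B=27] open={R1,R2}
Step 3: commit R1 -> on_hand[A=47 B=27] avail[A=40 B=27] open={R2}
Step 4: commit R2 -> on_hand[A=40 B=27] avail[A=40 B=27] open={}
Step 5: reserve R3 A 6 -> on_hand[A=40 B=27] avail[A=34 B=27] open={R3}
Step 6: reserve R4 A 5 -> on_hand[A=40 B=27] avail[A=29 B=27] open={R3,R4}
Step 7: reserve R5 B 4 -> on_hand[A=40 B=27] avail[A=29 B=23] open={R3,R4,R5}
Step 8: commit R4 -> on_hand[A=35 B=27] avail[A=29 B=23] open={R3,R5}
Step 9: cancel R5 -> on_hand[A=35 B=27] avail[A=29 B=27] open={R3}
Step 10: reserve R6 B 9 -> on_hand[A=35 B=27] avail[A=29 B=18] open={R3,R6}
Step 11: reserve R7 A 6 -> on_hand[A=35 B=27] avail[A=23 B=18] open={R3,R6,R7}
Step 12: commit R3 -> on_hand[A=29 B=27] avail[A=23 B=18] open={R6,R7}
Step 13: reserve R8 B 7 -> on_hand[A=29 B=27] avail[A=23 B=11] open={R6,R7,R8}
Step 14: cancel R6 -> on_hand[A=29 B=27] avail[A=23 B=20] open={R7,R8}
Step 15: reserve R9 B 6 -> on_hand[A=29 B=27] avail[A=23 B=14] open={R7,R8,R9}
Step 16: commit R7 -> on_hand[A=23 B=27] avail[A=23 B=14] open={R8,R9}
Step 17: commit R8 -> on_hand[A=23 B=20] avail[A=23 B=14] open={R9}
Step 18: commit R9 -> on_hand[A=23 B=14] avail[A=23 B=14] open={}
Step 19: reserve R10 A 2 -> on_hand[A=23 B=14] avail[A=21 B=14] open={R10}
Step 20: reserve R11 B 2 -> on_hand[A=23 B=14] avail[A=21 B=12] open={R10,R11}
Step 21: cancel R10 -> on_hand[A=23 B=14] avail[A=23 B=12] open={R11}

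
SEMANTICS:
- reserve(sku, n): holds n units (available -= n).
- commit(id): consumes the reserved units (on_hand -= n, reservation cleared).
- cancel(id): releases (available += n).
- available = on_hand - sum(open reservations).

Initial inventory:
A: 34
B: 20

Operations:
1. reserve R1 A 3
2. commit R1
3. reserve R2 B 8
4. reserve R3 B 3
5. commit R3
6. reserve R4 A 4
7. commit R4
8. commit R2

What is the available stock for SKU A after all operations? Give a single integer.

Step 1: reserve R1 A 3 -> on_hand[A=34 B=20] avail[A=31 B=20] open={R1}
Step 2: commit R1 -> on_hand[A=31 B=20] avail[A=31 B=20] open={}
Step 3: reserve R2 B 8 -> on_hand[A=31 B=20] avail[A=31 B=12] open={R2}
Step 4: reserve R3 B 3 -> on_hand[A=31 B=20] avail[A=31 B=9] open={R2,R3}
Step 5: commit R3 -> on_hand[A=31 B=17] avail[A=31 B=9] open={R2}
Step 6: reserve R4 A 4 -> on_hand[A=31 B=17] avail[A=27 B=9] open={R2,R4}
Step 7: commit R4 -> on_hand[A=27 B=17] avail[A=27 B=9] open={R2}
Step 8: commit R2 -> on_hand[A=27 B=9] avail[A=27 B=9] open={}
Final available[A] = 27

Answer: 27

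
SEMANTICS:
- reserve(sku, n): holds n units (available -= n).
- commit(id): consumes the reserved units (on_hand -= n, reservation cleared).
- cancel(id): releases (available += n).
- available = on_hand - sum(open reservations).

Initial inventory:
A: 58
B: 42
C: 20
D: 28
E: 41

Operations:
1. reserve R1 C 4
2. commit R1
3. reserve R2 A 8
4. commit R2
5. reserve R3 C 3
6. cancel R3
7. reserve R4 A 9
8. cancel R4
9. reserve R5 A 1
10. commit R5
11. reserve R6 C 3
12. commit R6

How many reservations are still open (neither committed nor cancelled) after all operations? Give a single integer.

Answer: 0

Derivation:
Step 1: reserve R1 C 4 -> on_hand[A=58 B=42 C=20 D=28 E=41] avail[A=58 B=42 C=16 D=28 E=41] open={R1}
Step 2: commit R1 -> on_hand[A=58 B=42 C=16 D=28 E=41] avail[A=58 B=42 C=16 D=28 E=41] open={}
Step 3: reserve R2 A 8 -> on_hand[A=58 B=42 C=16 D=28 E=41] avail[A=50 B=42 C=16 D=28 E=41] open={R2}
Step 4: commit R2 -> on_hand[A=50 B=42 C=16 D=28 E=41] avail[A=50 B=42 C=16 D=28 E=41] open={}
Step 5: reserve R3 C 3 -> on_hand[A=50 B=42 C=16 D=28 E=41] avail[A=50 B=42 C=13 D=28 E=41] open={R3}
Step 6: cancel R3 -> on_hand[A=50 B=42 C=16 D=28 E=41] avail[A=50 B=42 C=16 D=28 E=41] open={}
Step 7: reserve R4 A 9 -> on_hand[A=50 B=42 C=16 D=28 E=41] avail[A=41 B=42 C=16 D=28 E=41] open={R4}
Step 8: cancel R4 -> on_hand[A=50 B=42 C=16 D=28 E=41] avail[A=50 B=42 C=16 D=28 E=41] open={}
Step 9: reserve R5 A 1 -> on_hand[A=50 B=42 C=16 D=28 E=41] avail[A=49 B=42 C=16 D=28 E=41] open={R5}
Step 10: commit R5 -> on_hand[A=49 B=42 C=16 D=28 E=41] avail[A=49 B=42 C=16 D=28 E=41] open={}
Step 11: reserve R6 C 3 -> on_hand[A=49 B=42 C=16 D=28 E=41] avail[A=49 B=42 C=13 D=28 E=41] open={R6}
Step 12: commit R6 -> on_hand[A=49 B=42 C=13 D=28 E=41] avail[A=49 B=42 C=13 D=28 E=41] open={}
Open reservations: [] -> 0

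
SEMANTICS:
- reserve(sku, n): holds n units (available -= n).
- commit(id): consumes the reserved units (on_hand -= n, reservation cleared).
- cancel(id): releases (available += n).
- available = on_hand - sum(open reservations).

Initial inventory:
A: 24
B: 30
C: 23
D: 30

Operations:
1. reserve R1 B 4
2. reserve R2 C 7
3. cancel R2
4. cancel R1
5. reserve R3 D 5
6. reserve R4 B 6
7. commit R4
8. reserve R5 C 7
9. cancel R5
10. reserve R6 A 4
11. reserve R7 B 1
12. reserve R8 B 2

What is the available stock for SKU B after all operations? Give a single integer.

Answer: 21

Derivation:
Step 1: reserve R1 B 4 -> on_hand[A=24 B=30 C=23 D=30] avail[A=24 B=26 C=23 D=30] open={R1}
Step 2: reserve R2 C 7 -> on_hand[A=24 B=30 C=23 D=30] avail[A=24 B=26 C=16 D=30] open={R1,R2}
Step 3: cancel R2 -> on_hand[A=24 B=30 C=23 D=30] avail[A=24 B=26 C=23 D=30] open={R1}
Step 4: cancel R1 -> on_hand[A=24 B=30 C=23 D=30] avail[A=24 B=30 C=23 D=30] open={}
Step 5: reserve R3 D 5 -> on_hand[A=24 B=30 C=23 D=30] avail[A=24 B=30 C=23 D=25] open={R3}
Step 6: reserve R4 B 6 -> on_hand[A=24 B=30 C=23 D=30] avail[A=24 B=24 C=23 D=25] open={R3,R4}
Step 7: commit R4 -> on_hand[A=24 B=24 C=23 D=30] avail[A=24 B=24 C=23 D=25] open={R3}
Step 8: reserve R5 C 7 -> on_hand[A=24 B=24 C=23 D=30] avail[A=24 B=24 C=16 D=25] open={R3,R5}
Step 9: cancel R5 -> on_hand[A=24 B=24 C=23 D=30] avail[A=24 B=24 C=23 D=25] open={R3}
Step 10: reserve R6 A 4 -> on_hand[A=24 B=24 C=23 D=30] avail[A=20 B=24 C=23 D=25] open={R3,R6}
Step 11: reserve R7 B 1 -> on_hand[A=24 B=24 C=23 D=30] avail[A=20 B=23 C=23 D=25] open={R3,R6,R7}
Step 12: reserve R8 B 2 -> on_hand[A=24 B=24 C=23 D=30] avail[A=20 B=21 C=23 D=25] open={R3,R6,R7,R8}
Final available[B] = 21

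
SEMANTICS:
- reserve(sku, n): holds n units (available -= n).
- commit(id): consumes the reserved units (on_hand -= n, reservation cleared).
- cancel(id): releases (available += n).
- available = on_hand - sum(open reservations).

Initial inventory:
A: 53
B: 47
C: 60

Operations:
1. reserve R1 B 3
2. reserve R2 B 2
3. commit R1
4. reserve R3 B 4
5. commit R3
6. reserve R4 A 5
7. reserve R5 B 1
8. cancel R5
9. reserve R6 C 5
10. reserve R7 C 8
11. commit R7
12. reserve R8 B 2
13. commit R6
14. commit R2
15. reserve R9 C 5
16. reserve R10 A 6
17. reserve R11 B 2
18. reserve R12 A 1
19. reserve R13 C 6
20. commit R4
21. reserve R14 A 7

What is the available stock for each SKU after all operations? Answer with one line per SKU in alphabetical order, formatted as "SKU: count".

Answer: A: 34
B: 34
C: 36

Derivation:
Step 1: reserve R1 B 3 -> on_hand[A=53 B=47 C=60] avail[A=53 B=44 C=60] open={R1}
Step 2: reserve R2 B 2 -> on_hand[A=53 B=47 C=60] avail[A=53 B=42 C=60] open={R1,R2}
Step 3: commit R1 -> on_hand[A=53 B=44 C=60] avail[A=53 B=42 C=60] open={R2}
Step 4: reserve R3 B 4 -> on_hand[A=53 B=44 C=60] avail[A=53 B=38 C=60] open={R2,R3}
Step 5: commit R3 -> on_hand[A=53 B=40 C=60] avail[A=53 B=38 C=60] open={R2}
Step 6: reserve R4 A 5 -> on_hand[A=53 B=40 C=60] avail[A=48 B=38 C=60] open={R2,R4}
Step 7: reserve R5 B 1 -> on_hand[A=53 B=40 C=60] avail[A=48 B=37 C=60] open={R2,R4,R5}
Step 8: cancel R5 -> on_hand[A=53 B=40 C=60] avail[A=48 B=38 C=60] open={R2,R4}
Step 9: reserve R6 C 5 -> on_hand[A=53 B=40 C=60] avail[A=48 B=38 C=55] open={R2,R4,R6}
Step 10: reserve R7 C 8 -> on_hand[A=53 B=40 C=60] avail[A=48 B=38 C=47] open={R2,R4,R6,R7}
Step 11: commit R7 -> on_hand[A=53 B=40 C=52] avail[A=48 B=38 C=47] open={R2,R4,R6}
Step 12: reserve R8 B 2 -> on_hand[A=53 B=40 C=52] avail[A=48 B=36 C=47] open={R2,R4,R6,R8}
Step 13: commit R6 -> on_hand[A=53 B=40 C=47] avail[A=48 B=36 C=47] open={R2,R4,R8}
Step 14: commit R2 -> on_hand[A=53 B=38 C=47] avail[A=48 B=36 C=47] open={R4,R8}
Step 15: reserve R9 C 5 -> on_hand[A=53 B=38 C=47] avail[A=48 B=36 C=42] open={R4,R8,R9}
Step 16: reserve R10 A 6 -> on_hand[A=53 B=38 C=47] avail[A=42 B=36 C=42] open={R10,R4,R8,R9}
Step 17: reserve R11 B 2 -> on_hand[A=53 B=38 C=47] avail[A=42 B=34 C=42] open={R10,R11,R4,R8,R9}
Step 18: reserve R12 A 1 -> on_hand[A=53 B=38 C=47] avail[A=41 B=34 C=42] open={R10,R11,R12,R4,R8,R9}
Step 19: reserve R13 C 6 -> on_hand[A=53 B=38 C=47] avail[A=41 B=34 C=36] open={R10,R11,R12,R13,R4,R8,R9}
Step 20: commit R4 -> on_hand[A=48 B=38 C=47] avail[A=41 B=34 C=36] open={R10,R11,R12,R13,R8,R9}
Step 21: reserve R14 A 7 -> on_hand[A=48 B=38 C=47] avail[A=34 B=34 C=36] open={R10,R11,R12,R13,R14,R8,R9}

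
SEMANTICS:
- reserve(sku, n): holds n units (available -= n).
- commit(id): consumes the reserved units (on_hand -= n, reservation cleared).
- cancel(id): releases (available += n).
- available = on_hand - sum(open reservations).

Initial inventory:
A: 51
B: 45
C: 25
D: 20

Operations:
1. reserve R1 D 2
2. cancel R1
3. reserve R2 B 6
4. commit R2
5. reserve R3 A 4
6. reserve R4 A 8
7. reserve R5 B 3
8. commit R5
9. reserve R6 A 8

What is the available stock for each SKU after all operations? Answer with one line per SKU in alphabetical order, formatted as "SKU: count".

Step 1: reserve R1 D 2 -> on_hand[A=51 B=45 C=25 D=20] avail[A=51 B=45 C=25 D=18] open={R1}
Step 2: cancel R1 -> on_hand[A=51 B=45 C=25 D=20] avail[A=51 B=45 C=25 D=20] open={}
Step 3: reserve R2 B 6 -> on_hand[A=51 B=45 C=25 D=20] avail[A=51 B=39 C=25 D=20] open={R2}
Step 4: commit R2 -> on_hand[A=51 B=39 C=25 D=20] avail[A=51 B=39 C=25 D=20] open={}
Step 5: reserve R3 A 4 -> on_hand[A=51 B=39 C=25 D=20] avail[A=47 B=39 C=25 D=20] open={R3}
Step 6: reserve R4 A 8 -> on_hand[A=51 B=39 C=25 D=20] avail[A=39 B=39 C=25 D=20] open={R3,R4}
Step 7: reserve R5 B 3 -> on_hand[A=51 B=39 C=25 D=20] avail[A=39 B=36 C=25 D=20] open={R3,R4,R5}
Step 8: commit R5 -> on_hand[A=51 B=36 C=25 D=20] avail[A=39 B=36 C=25 D=20] open={R3,R4}
Step 9: reserve R6 A 8 -> on_hand[A=51 B=36 C=25 D=20] avail[A=31 B=36 C=25 D=20] open={R3,R4,R6}

Answer: A: 31
B: 36
C: 25
D: 20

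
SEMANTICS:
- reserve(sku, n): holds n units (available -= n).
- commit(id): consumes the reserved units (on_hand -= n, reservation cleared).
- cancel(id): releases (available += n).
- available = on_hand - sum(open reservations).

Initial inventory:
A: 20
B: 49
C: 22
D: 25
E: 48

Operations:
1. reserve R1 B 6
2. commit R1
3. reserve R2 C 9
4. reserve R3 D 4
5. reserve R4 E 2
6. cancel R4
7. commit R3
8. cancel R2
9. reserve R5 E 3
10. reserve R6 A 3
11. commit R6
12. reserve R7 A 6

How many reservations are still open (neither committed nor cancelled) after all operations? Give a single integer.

Answer: 2

Derivation:
Step 1: reserve R1 B 6 -> on_hand[A=20 B=49 C=22 D=25 E=48] avail[A=20 B=43 C=22 D=25 E=48] open={R1}
Step 2: commit R1 -> on_hand[A=20 B=43 C=22 D=25 E=48] avail[A=20 B=43 C=22 D=25 E=48] open={}
Step 3: reserve R2 C 9 -> on_hand[A=20 B=43 C=22 D=25 E=48] avail[A=20 B=43 C=13 D=25 E=48] open={R2}
Step 4: reserve R3 D 4 -> on_hand[A=20 B=43 C=22 D=25 E=48] avail[A=20 B=43 C=13 D=21 E=48] open={R2,R3}
Step 5: reserve R4 E 2 -> on_hand[A=20 B=43 C=22 D=25 E=48] avail[A=20 B=43 C=13 D=21 E=46] open={R2,R3,R4}
Step 6: cancel R4 -> on_hand[A=20 B=43 C=22 D=25 E=48] avail[A=20 B=43 C=13 D=21 E=48] open={R2,R3}
Step 7: commit R3 -> on_hand[A=20 B=43 C=22 D=21 E=48] avail[A=20 B=43 C=13 D=21 E=48] open={R2}
Step 8: cancel R2 -> on_hand[A=20 B=43 C=22 D=21 E=48] avail[A=20 B=43 C=22 D=21 E=48] open={}
Step 9: reserve R5 E 3 -> on_hand[A=20 B=43 C=22 D=21 E=48] avail[A=20 B=43 C=22 D=21 E=45] open={R5}
Step 10: reserve R6 A 3 -> on_hand[A=20 B=43 C=22 D=21 E=48] avail[A=17 B=43 C=22 D=21 E=45] open={R5,R6}
Step 11: commit R6 -> on_hand[A=17 B=43 C=22 D=21 E=48] avail[A=17 B=43 C=22 D=21 E=45] open={R5}
Step 12: reserve R7 A 6 -> on_hand[A=17 B=43 C=22 D=21 E=48] avail[A=11 B=43 C=22 D=21 E=45] open={R5,R7}
Open reservations: ['R5', 'R7'] -> 2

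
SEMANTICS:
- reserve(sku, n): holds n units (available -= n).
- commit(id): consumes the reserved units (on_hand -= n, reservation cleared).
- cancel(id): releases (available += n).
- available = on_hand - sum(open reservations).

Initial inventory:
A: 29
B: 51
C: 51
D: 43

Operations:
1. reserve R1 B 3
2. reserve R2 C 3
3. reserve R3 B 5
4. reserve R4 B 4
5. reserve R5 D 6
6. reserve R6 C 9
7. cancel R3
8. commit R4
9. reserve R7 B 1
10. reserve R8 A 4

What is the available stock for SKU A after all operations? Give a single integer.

Answer: 25

Derivation:
Step 1: reserve R1 B 3 -> on_hand[A=29 B=51 C=51 D=43] avail[A=29 B=48 C=51 D=43] open={R1}
Step 2: reserve R2 C 3 -> on_hand[A=29 B=51 C=51 D=43] avail[A=29 B=48 C=48 D=43] open={R1,R2}
Step 3: reserve R3 B 5 -> on_hand[A=29 B=51 C=51 D=43] avail[A=29 B=43 C=48 D=43] open={R1,R2,R3}
Step 4: reserve R4 B 4 -> on_hand[A=29 B=51 C=51 D=43] avail[A=29 B=39 C=48 D=43] open={R1,R2,R3,R4}
Step 5: reserve R5 D 6 -> on_hand[A=29 B=51 C=51 D=43] avail[A=29 B=39 C=48 D=37] open={R1,R2,R3,R4,R5}
Step 6: reserve R6 C 9 -> on_hand[A=29 B=51 C=51 D=43] avail[A=29 B=39 C=39 D=37] open={R1,R2,R3,R4,R5,R6}
Step 7: cancel R3 -> on_hand[A=29 B=51 C=51 D=43] avail[A=29 B=44 C=39 D=37] open={R1,R2,R4,R5,R6}
Step 8: commit R4 -> on_hand[A=29 B=47 C=51 D=43] avail[A=29 B=44 C=39 D=37] open={R1,R2,R5,R6}
Step 9: reserve R7 B 1 -> on_hand[A=29 B=47 C=51 D=43] avail[A=29 B=43 C=39 D=37] open={R1,R2,R5,R6,R7}
Step 10: reserve R8 A 4 -> on_hand[A=29 B=47 C=51 D=43] avail[A=25 B=43 C=39 D=37] open={R1,R2,R5,R6,R7,R8}
Final available[A] = 25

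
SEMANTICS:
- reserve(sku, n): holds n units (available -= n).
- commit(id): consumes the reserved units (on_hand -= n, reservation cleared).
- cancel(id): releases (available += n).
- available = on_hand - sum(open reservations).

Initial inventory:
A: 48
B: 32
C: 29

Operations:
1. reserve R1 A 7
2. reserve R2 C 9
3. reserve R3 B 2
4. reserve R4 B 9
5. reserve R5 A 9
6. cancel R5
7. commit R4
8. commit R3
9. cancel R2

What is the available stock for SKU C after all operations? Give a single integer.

Step 1: reserve R1 A 7 -> on_hand[A=48 B=32 C=29] avail[A=41 B=32 C=29] open={R1}
Step 2: reserve R2 C 9 -> on_hand[A=48 B=32 C=29] avail[A=41 B=32 C=20] open={R1,R2}
Step 3: reserve R3 B 2 -> on_hand[A=48 B=32 C=29] avail[A=41 B=30 C=20] open={R1,R2,R3}
Step 4: reserve R4 B 9 -> on_hand[A=48 B=32 C=29] avail[A=41 B=21 C=20] open={R1,R2,R3,R4}
Step 5: reserve R5 A 9 -> on_hand[A=48 B=32 C=29] avail[A=32 B=21 C=20] open={R1,R2,R3,R4,R5}
Step 6: cancel R5 -> on_hand[A=48 B=32 C=29] avail[A=41 B=21 C=20] open={R1,R2,R3,R4}
Step 7: commit R4 -> on_hand[A=48 B=23 C=29] avail[A=41 B=21 C=20] open={R1,R2,R3}
Step 8: commit R3 -> on_hand[A=48 B=21 C=29] avail[A=41 B=21 C=20] open={R1,R2}
Step 9: cancel R2 -> on_hand[A=48 B=21 C=29] avail[A=41 B=21 C=29] open={R1}
Final available[C] = 29

Answer: 29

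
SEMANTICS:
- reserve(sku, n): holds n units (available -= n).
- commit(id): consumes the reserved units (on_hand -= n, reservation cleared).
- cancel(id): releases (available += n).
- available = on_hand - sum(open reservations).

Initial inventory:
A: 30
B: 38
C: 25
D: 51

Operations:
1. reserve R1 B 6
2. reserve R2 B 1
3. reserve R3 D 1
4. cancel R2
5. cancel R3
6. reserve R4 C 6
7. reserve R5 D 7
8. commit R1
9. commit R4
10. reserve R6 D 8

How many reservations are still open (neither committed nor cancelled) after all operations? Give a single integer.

Answer: 2

Derivation:
Step 1: reserve R1 B 6 -> on_hand[A=30 B=38 C=25 D=51] avail[A=30 B=32 C=25 D=51] open={R1}
Step 2: reserve R2 B 1 -> on_hand[A=30 B=38 C=25 D=51] avail[A=30 B=31 C=25 D=51] open={R1,R2}
Step 3: reserve R3 D 1 -> on_hand[A=30 B=38 C=25 D=51] avail[A=30 B=31 C=25 D=50] open={R1,R2,R3}
Step 4: cancel R2 -> on_hand[A=30 B=38 C=25 D=51] avail[A=30 B=32 C=25 D=50] open={R1,R3}
Step 5: cancel R3 -> on_hand[A=30 B=38 C=25 D=51] avail[A=30 B=32 C=25 D=51] open={R1}
Step 6: reserve R4 C 6 -> on_hand[A=30 B=38 C=25 D=51] avail[A=30 B=32 C=19 D=51] open={R1,R4}
Step 7: reserve R5 D 7 -> on_hand[A=30 B=38 C=25 D=51] avail[A=30 B=32 C=19 D=44] open={R1,R4,R5}
Step 8: commit R1 -> on_hand[A=30 B=32 C=25 D=51] avail[A=30 B=32 C=19 D=44] open={R4,R5}
Step 9: commit R4 -> on_hand[A=30 B=32 C=19 D=51] avail[A=30 B=32 C=19 D=44] open={R5}
Step 10: reserve R6 D 8 -> on_hand[A=30 B=32 C=19 D=51] avail[A=30 B=32 C=19 D=36] open={R5,R6}
Open reservations: ['R5', 'R6'] -> 2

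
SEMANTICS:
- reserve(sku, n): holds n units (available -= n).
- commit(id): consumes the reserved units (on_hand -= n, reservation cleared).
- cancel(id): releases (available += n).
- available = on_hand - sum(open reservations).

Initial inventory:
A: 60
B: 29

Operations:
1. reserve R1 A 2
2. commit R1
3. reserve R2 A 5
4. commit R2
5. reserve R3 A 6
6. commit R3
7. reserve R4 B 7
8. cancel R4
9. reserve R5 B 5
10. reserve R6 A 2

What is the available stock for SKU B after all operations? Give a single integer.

Answer: 24

Derivation:
Step 1: reserve R1 A 2 -> on_hand[A=60 B=29] avail[A=58 B=29] open={R1}
Step 2: commit R1 -> on_hand[A=58 B=29] avail[A=58 B=29] open={}
Step 3: reserve R2 A 5 -> on_hand[A=58 B=29] avail[A=53 B=29] open={R2}
Step 4: commit R2 -> on_hand[A=53 B=29] avail[A=53 B=29] open={}
Step 5: reserve R3 A 6 -> on_hand[A=53 B=29] avail[A=47 B=29] open={R3}
Step 6: commit R3 -> on_hand[A=47 B=29] avail[A=47 B=29] open={}
Step 7: reserve R4 B 7 -> on_hand[A=47 B=29] avail[A=47 B=22] open={R4}
Step 8: cancel R4 -> on_hand[A=47 B=29] avail[A=47 B=29] open={}
Step 9: reserve R5 B 5 -> on_hand[A=47 B=29] avail[A=47 B=24] open={R5}
Step 10: reserve R6 A 2 -> on_hand[A=47 B=29] avail[A=45 B=24] open={R5,R6}
Final available[B] = 24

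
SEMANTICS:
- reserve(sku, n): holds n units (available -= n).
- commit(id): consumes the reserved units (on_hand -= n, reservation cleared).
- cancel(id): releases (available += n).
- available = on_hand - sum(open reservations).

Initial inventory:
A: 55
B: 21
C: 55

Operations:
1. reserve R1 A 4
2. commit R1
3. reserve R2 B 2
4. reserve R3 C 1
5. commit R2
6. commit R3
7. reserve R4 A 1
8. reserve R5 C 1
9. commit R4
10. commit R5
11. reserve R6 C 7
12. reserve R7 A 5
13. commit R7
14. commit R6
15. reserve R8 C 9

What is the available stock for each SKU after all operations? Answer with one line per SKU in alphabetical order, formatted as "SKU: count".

Answer: A: 45
B: 19
C: 37

Derivation:
Step 1: reserve R1 A 4 -> on_hand[A=55 B=21 C=55] avail[A=51 B=21 C=55] open={R1}
Step 2: commit R1 -> on_hand[A=51 B=21 C=55] avail[A=51 B=21 C=55] open={}
Step 3: reserve R2 B 2 -> on_hand[A=51 B=21 C=55] avail[A=51 B=19 C=55] open={R2}
Step 4: reserve R3 C 1 -> on_hand[A=51 B=21 C=55] avail[A=51 B=19 C=54] open={R2,R3}
Step 5: commit R2 -> on_hand[A=51 B=19 C=55] avail[A=51 B=19 C=54] open={R3}
Step 6: commit R3 -> on_hand[A=51 B=19 C=54] avail[A=51 B=19 C=54] open={}
Step 7: reserve R4 A 1 -> on_hand[A=51 B=19 C=54] avail[A=50 B=19 C=54] open={R4}
Step 8: reserve R5 C 1 -> on_hand[A=51 B=19 C=54] avail[A=50 B=19 C=53] open={R4,R5}
Step 9: commit R4 -> on_hand[A=50 B=19 C=54] avail[A=50 B=19 C=53] open={R5}
Step 10: commit R5 -> on_hand[A=50 B=19 C=53] avail[A=50 B=19 C=53] open={}
Step 11: reserve R6 C 7 -> on_hand[A=50 B=19 C=53] avail[A=50 B=19 C=46] open={R6}
Step 12: reserve R7 A 5 -> on_hand[A=50 B=19 C=53] avail[A=45 B=19 C=46] open={R6,R7}
Step 13: commit R7 -> on_hand[A=45 B=19 C=53] avail[A=45 B=19 C=46] open={R6}
Step 14: commit R6 -> on_hand[A=45 B=19 C=46] avail[A=45 B=19 C=46] open={}
Step 15: reserve R8 C 9 -> on_hand[A=45 B=19 C=46] avail[A=45 B=19 C=37] open={R8}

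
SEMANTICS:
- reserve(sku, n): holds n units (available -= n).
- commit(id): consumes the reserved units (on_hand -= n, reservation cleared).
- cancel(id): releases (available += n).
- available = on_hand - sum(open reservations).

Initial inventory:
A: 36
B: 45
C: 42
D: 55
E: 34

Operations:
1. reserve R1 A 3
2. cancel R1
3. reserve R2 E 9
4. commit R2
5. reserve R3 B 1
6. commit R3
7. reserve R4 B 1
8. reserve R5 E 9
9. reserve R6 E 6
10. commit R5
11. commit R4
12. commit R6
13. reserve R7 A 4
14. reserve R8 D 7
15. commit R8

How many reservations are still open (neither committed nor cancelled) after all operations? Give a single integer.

Step 1: reserve R1 A 3 -> on_hand[A=36 B=45 C=42 D=55 E=34] avail[A=33 B=45 C=42 D=55 E=34] open={R1}
Step 2: cancel R1 -> on_hand[A=36 B=45 C=42 D=55 E=34] avail[A=36 B=45 C=42 D=55 E=34] open={}
Step 3: reserve R2 E 9 -> on_hand[A=36 B=45 C=42 D=55 E=34] avail[A=36 B=45 C=42 D=55 E=25] open={R2}
Step 4: commit R2 -> on_hand[A=36 B=45 C=42 D=55 E=25] avail[A=36 B=45 C=42 D=55 E=25] open={}
Step 5: reserve R3 B 1 -> on_hand[A=36 B=45 C=42 D=55 E=25] avail[A=36 B=44 C=42 D=55 E=25] open={R3}
Step 6: commit R3 -> on_hand[A=36 B=44 C=42 D=55 E=25] avail[A=36 B=44 C=42 D=55 E=25] open={}
Step 7: reserve R4 B 1 -> on_hand[A=36 B=44 C=42 D=55 E=25] avail[A=36 B=43 C=42 D=55 E=25] open={R4}
Step 8: reserve R5 E 9 -> on_hand[A=36 B=44 C=42 D=55 E=25] avail[A=36 B=43 C=42 D=55 E=16] open={R4,R5}
Step 9: reserve R6 E 6 -> on_hand[A=36 B=44 C=42 D=55 E=25] avail[A=36 B=43 C=42 D=55 E=10] open={R4,R5,R6}
Step 10: commit R5 -> on_hand[A=36 B=44 C=42 D=55 E=16] avail[A=36 B=43 C=42 D=55 E=10] open={R4,R6}
Step 11: commit R4 -> on_hand[A=36 B=43 C=42 D=55 E=16] avail[A=36 B=43 C=42 D=55 E=10] open={R6}
Step 12: commit R6 -> on_hand[A=36 B=43 C=42 D=55 E=10] avail[A=36 B=43 C=42 D=55 E=10] open={}
Step 13: reserve R7 A 4 -> on_hand[A=36 B=43 C=42 D=55 E=10] avail[A=32 B=43 C=42 D=55 E=10] open={R7}
Step 14: reserve R8 D 7 -> on_hand[A=36 B=43 C=42 D=55 E=10] avail[A=32 B=43 C=42 D=48 E=10] open={R7,R8}
Step 15: commit R8 -> on_hand[A=36 B=43 C=42 D=48 E=10] avail[A=32 B=43 C=42 D=48 E=10] open={R7}
Open reservations: ['R7'] -> 1

Answer: 1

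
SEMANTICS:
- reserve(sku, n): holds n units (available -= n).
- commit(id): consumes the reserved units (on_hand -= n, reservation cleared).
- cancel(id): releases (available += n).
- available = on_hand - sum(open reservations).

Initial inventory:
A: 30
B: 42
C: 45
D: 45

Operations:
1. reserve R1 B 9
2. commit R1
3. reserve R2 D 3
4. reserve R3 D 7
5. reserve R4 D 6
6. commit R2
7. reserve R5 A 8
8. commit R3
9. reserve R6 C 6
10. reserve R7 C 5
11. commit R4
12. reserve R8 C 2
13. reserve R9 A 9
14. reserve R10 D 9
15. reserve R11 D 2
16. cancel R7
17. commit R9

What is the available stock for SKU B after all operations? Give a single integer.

Step 1: reserve R1 B 9 -> on_hand[A=30 B=42 C=45 D=45] avail[A=30 B=33 C=45 D=45] open={R1}
Step 2: commit R1 -> on_hand[A=30 B=33 C=45 D=45] avail[A=30 B=33 C=45 D=45] open={}
Step 3: reserve R2 D 3 -> on_hand[A=30 B=33 C=45 D=45] avail[A=30 B=33 C=45 D=42] open={R2}
Step 4: reserve R3 D 7 -> on_hand[A=30 B=33 C=45 D=45] avail[A=30 B=33 C=45 D=35] open={R2,R3}
Step 5: reserve R4 D 6 -> on_hand[A=30 B=33 C=45 D=45] avail[A=30 B=33 C=45 D=29] open={R2,R3,R4}
Step 6: commit R2 -> on_hand[A=30 B=33 C=45 D=42] avail[A=30 B=33 C=45 D=29] open={R3,R4}
Step 7: reserve R5 A 8 -> on_hand[A=30 B=33 C=45 D=42] avail[A=22 B=33 C=45 D=29] open={R3,R4,R5}
Step 8: commit R3 -> on_hand[A=30 B=33 C=45 D=35] avail[A=22 B=33 C=45 D=29] open={R4,R5}
Step 9: reserve R6 C 6 -> on_hand[A=30 B=33 C=45 D=35] avail[A=22 B=33 C=39 D=29] open={R4,R5,R6}
Step 10: reserve R7 C 5 -> on_hand[A=30 B=33 C=45 D=35] avail[A=22 B=33 C=34 D=29] open={R4,R5,R6,R7}
Step 11: commit R4 -> on_hand[A=30 B=33 C=45 D=29] avail[A=22 B=33 C=34 D=29] open={R5,R6,R7}
Step 12: reserve R8 C 2 -> on_hand[A=30 B=33 C=45 D=29] avail[A=22 B=33 C=32 D=29] open={R5,R6,R7,R8}
Step 13: reserve R9 A 9 -> on_hand[A=30 B=33 C=45 D=29] avail[A=13 B=33 C=32 D=29] open={R5,R6,R7,R8,R9}
Step 14: reserve R10 D 9 -> on_hand[A=30 B=33 C=45 D=29] avail[A=13 B=33 C=32 D=20] open={R10,R5,R6,R7,R8,R9}
Step 15: reserve R11 D 2 -> on_hand[A=30 B=33 C=45 D=29] avail[A=13 B=33 C=32 D=18] open={R10,R11,R5,R6,R7,R8,R9}
Step 16: cancel R7 -> on_hand[A=30 B=33 C=45 D=29] avail[A=13 B=33 C=37 D=18] open={R10,R11,R5,R6,R8,R9}
Step 17: commit R9 -> on_hand[A=21 B=33 C=45 D=29] avail[A=13 B=33 C=37 D=18] open={R10,R11,R5,R6,R8}
Final available[B] = 33

Answer: 33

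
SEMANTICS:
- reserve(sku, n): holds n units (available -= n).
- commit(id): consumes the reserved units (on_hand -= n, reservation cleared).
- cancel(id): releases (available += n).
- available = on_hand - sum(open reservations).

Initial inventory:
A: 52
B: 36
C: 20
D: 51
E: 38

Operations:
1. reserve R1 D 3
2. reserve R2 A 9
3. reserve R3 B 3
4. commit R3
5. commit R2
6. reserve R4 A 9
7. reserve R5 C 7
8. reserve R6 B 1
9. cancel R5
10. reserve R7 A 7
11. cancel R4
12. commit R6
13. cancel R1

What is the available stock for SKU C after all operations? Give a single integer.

Step 1: reserve R1 D 3 -> on_hand[A=52 B=36 C=20 D=51 E=38] avail[A=52 B=36 C=20 D=48 E=38] open={R1}
Step 2: reserve R2 A 9 -> on_hand[A=52 B=36 C=20 D=51 E=38] avail[A=43 B=36 C=20 D=48 E=38] open={R1,R2}
Step 3: reserve R3 B 3 -> on_hand[A=52 B=36 C=20 D=51 E=38] avail[A=43 B=33 C=20 D=48 E=38] open={R1,R2,R3}
Step 4: commit R3 -> on_hand[A=52 B=33 C=20 D=51 E=38] avail[A=43 B=33 C=20 D=48 E=38] open={R1,R2}
Step 5: commit R2 -> on_hand[A=43 B=33 C=20 D=51 E=38] avail[A=43 B=33 C=20 D=48 E=38] open={R1}
Step 6: reserve R4 A 9 -> on_hand[A=43 B=33 C=20 D=51 E=38] avail[A=34 B=33 C=20 D=48 E=38] open={R1,R4}
Step 7: reserve R5 C 7 -> on_hand[A=43 B=33 C=20 D=51 E=38] avail[A=34 B=33 C=13 D=48 E=38] open={R1,R4,R5}
Step 8: reserve R6 B 1 -> on_hand[A=43 B=33 C=20 D=51 E=38] avail[A=34 B=32 C=13 D=48 E=38] open={R1,R4,R5,R6}
Step 9: cancel R5 -> on_hand[A=43 B=33 C=20 D=51 E=38] avail[A=34 B=32 C=20 D=48 E=38] open={R1,R4,R6}
Step 10: reserve R7 A 7 -> on_hand[A=43 B=33 C=20 D=51 E=38] avail[A=27 B=32 C=20 D=48 E=38] open={R1,R4,R6,R7}
Step 11: cancel R4 -> on_hand[A=43 B=33 C=20 D=51 E=38] avail[A=36 B=32 C=20 D=48 E=38] open={R1,R6,R7}
Step 12: commit R6 -> on_hand[A=43 B=32 C=20 D=51 E=38] avail[A=36 B=32 C=20 D=48 E=38] open={R1,R7}
Step 13: cancel R1 -> on_hand[A=43 B=32 C=20 D=51 E=38] avail[A=36 B=32 C=20 D=51 E=38] open={R7}
Final available[C] = 20

Answer: 20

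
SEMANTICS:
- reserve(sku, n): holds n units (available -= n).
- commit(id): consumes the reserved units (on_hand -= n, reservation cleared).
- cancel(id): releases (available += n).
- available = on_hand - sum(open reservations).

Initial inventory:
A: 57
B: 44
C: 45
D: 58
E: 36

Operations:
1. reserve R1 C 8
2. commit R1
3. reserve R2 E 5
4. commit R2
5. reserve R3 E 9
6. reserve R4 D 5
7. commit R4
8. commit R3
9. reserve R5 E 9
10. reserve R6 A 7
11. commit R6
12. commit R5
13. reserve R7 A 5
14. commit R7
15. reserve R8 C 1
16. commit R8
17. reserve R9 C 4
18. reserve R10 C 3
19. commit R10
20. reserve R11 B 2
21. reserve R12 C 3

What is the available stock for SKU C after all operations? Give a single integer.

Step 1: reserve R1 C 8 -> on_hand[A=57 B=44 C=45 D=58 E=36] avail[A=57 B=44 C=37 D=58 E=36] open={R1}
Step 2: commit R1 -> on_hand[A=57 B=44 C=37 D=58 E=36] avail[A=57 B=44 C=37 D=58 E=36] open={}
Step 3: reserve R2 E 5 -> on_hand[A=57 B=44 C=37 D=58 E=36] avail[A=57 B=44 C=37 D=58 E=31] open={R2}
Step 4: commit R2 -> on_hand[A=57 B=44 C=37 D=58 E=31] avail[A=57 B=44 C=37 D=58 E=31] open={}
Step 5: reserve R3 E 9 -> on_hand[A=57 B=44 C=37 D=58 E=31] avail[A=57 B=44 C=37 D=58 E=22] open={R3}
Step 6: reserve R4 D 5 -> on_hand[A=57 B=44 C=37 D=58 E=31] avail[A=57 B=44 C=37 D=53 E=22] open={R3,R4}
Step 7: commit R4 -> on_hand[A=57 B=44 C=37 D=53 E=31] avail[A=57 B=44 C=37 D=53 E=22] open={R3}
Step 8: commit R3 -> on_hand[A=57 B=44 C=37 D=53 E=22] avail[A=57 B=44 C=37 D=53 E=22] open={}
Step 9: reserve R5 E 9 -> on_hand[A=57 B=44 C=37 D=53 E=22] avail[A=57 B=44 C=37 D=53 E=13] open={R5}
Step 10: reserve R6 A 7 -> on_hand[A=57 B=44 C=37 D=53 E=22] avail[A=50 B=44 C=37 D=53 E=13] open={R5,R6}
Step 11: commit R6 -> on_hand[A=50 B=44 C=37 D=53 E=22] avail[A=50 B=44 C=37 D=53 E=13] open={R5}
Step 12: commit R5 -> on_hand[A=50 B=44 C=37 D=53 E=13] avail[A=50 B=44 C=37 D=53 E=13] open={}
Step 13: reserve R7 A 5 -> on_hand[A=50 B=44 C=37 D=53 E=13] avail[A=45 B=44 C=37 D=53 E=13] open={R7}
Step 14: commit R7 -> on_hand[A=45 B=44 C=37 D=53 E=13] avail[A=45 B=44 C=37 D=53 E=13] open={}
Step 15: reserve R8 C 1 -> on_hand[A=45 B=44 C=37 D=53 E=13] avail[A=45 B=44 C=36 D=53 E=13] open={R8}
Step 16: commit R8 -> on_hand[A=45 B=44 C=36 D=53 E=13] avail[A=45 B=44 C=36 D=53 E=13] open={}
Step 17: reserve R9 C 4 -> on_hand[A=45 B=44 C=36 D=53 E=13] avail[A=45 B=44 C=32 D=53 E=13] open={R9}
Step 18: reserve R10 C 3 -> on_hand[A=45 B=44 C=36 D=53 E=13] avail[A=45 B=44 C=29 D=53 E=13] open={R10,R9}
Step 19: commit R10 -> on_hand[A=45 B=44 C=33 D=53 E=13] avail[A=45 B=44 C=29 D=53 E=13] open={R9}
Step 20: reserve R11 B 2 -> on_hand[A=45 B=44 C=33 D=53 E=13] avail[A=45 B=42 C=29 D=53 E=13] open={R11,R9}
Step 21: reserve R12 C 3 -> on_hand[A=45 B=44 C=33 D=53 E=13] avail[A=45 B=42 C=26 D=53 E=13] open={R11,R12,R9}
Final available[C] = 26

Answer: 26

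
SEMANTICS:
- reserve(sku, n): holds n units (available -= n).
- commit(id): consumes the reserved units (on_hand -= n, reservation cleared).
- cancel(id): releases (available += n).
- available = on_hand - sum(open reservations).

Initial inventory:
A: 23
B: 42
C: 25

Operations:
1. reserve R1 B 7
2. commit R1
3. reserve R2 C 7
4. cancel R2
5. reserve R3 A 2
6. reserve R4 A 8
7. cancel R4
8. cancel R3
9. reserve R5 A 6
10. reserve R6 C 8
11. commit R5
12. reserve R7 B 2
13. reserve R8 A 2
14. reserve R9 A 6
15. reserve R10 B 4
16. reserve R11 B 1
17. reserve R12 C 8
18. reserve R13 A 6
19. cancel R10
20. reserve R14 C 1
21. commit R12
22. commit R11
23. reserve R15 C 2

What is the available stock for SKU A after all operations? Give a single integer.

Answer: 3

Derivation:
Step 1: reserve R1 B 7 -> on_hand[A=23 B=42 C=25] avail[A=23 B=35 C=25] open={R1}
Step 2: commit R1 -> on_hand[A=23 B=35 C=25] avail[A=23 B=35 C=25] open={}
Step 3: reserve R2 C 7 -> on_hand[A=23 B=35 C=25] avail[A=23 B=35 C=18] open={R2}
Step 4: cancel R2 -> on_hand[A=23 B=35 C=25] avail[A=23 B=35 C=25] open={}
Step 5: reserve R3 A 2 -> on_hand[A=23 B=35 C=25] avail[A=21 B=35 C=25] open={R3}
Step 6: reserve R4 A 8 -> on_hand[A=23 B=35 C=25] avail[A=13 B=35 C=25] open={R3,R4}
Step 7: cancel R4 -> on_hand[A=23 B=35 C=25] avail[A=21 B=35 C=25] open={R3}
Step 8: cancel R3 -> on_hand[A=23 B=35 C=25] avail[A=23 B=35 C=25] open={}
Step 9: reserve R5 A 6 -> on_hand[A=23 B=35 C=25] avail[A=17 B=35 C=25] open={R5}
Step 10: reserve R6 C 8 -> on_hand[A=23 B=35 C=25] avail[A=17 B=35 C=17] open={R5,R6}
Step 11: commit R5 -> on_hand[A=17 B=35 C=25] avail[A=17 B=35 C=17] open={R6}
Step 12: reserve R7 B 2 -> on_hand[A=17 B=35 C=25] avail[A=17 B=33 C=17] open={R6,R7}
Step 13: reserve R8 A 2 -> on_hand[A=17 B=35 C=25] avail[A=15 B=33 C=17] open={R6,R7,R8}
Step 14: reserve R9 A 6 -> on_hand[A=17 B=35 C=25] avail[A=9 B=33 C=17] open={R6,R7,R8,R9}
Step 15: reserve R10 B 4 -> on_hand[A=17 B=35 C=25] avail[A=9 B=29 C=17] open={R10,R6,R7,R8,R9}
Step 16: reserve R11 B 1 -> on_hand[A=17 B=35 C=25] avail[A=9 B=28 C=17] open={R10,R11,R6,R7,R8,R9}
Step 17: reserve R12 C 8 -> on_hand[A=17 B=35 C=25] avail[A=9 B=28 C=9] open={R10,R11,R12,R6,R7,R8,R9}
Step 18: reserve R13 A 6 -> on_hand[A=17 B=35 C=25] avail[A=3 B=28 C=9] open={R10,R11,R12,R13,R6,R7,R8,R9}
Step 19: cancel R10 -> on_hand[A=17 B=35 C=25] avail[A=3 B=32 C=9] open={R11,R12,R13,R6,R7,R8,R9}
Step 20: reserve R14 C 1 -> on_hand[A=17 B=35 C=25] avail[A=3 B=32 C=8] open={R11,R12,R13,R14,R6,R7,R8,R9}
Step 21: commit R12 -> on_hand[A=17 B=35 C=17] avail[A=3 B=32 C=8] open={R11,R13,R14,R6,R7,R8,R9}
Step 22: commit R11 -> on_hand[A=17 B=34 C=17] avail[A=3 B=32 C=8] open={R13,R14,R6,R7,R8,R9}
Step 23: reserve R15 C 2 -> on_hand[A=17 B=34 C=17] avail[A=3 B=32 C=6] open={R13,R14,R15,R6,R7,R8,R9}
Final available[A] = 3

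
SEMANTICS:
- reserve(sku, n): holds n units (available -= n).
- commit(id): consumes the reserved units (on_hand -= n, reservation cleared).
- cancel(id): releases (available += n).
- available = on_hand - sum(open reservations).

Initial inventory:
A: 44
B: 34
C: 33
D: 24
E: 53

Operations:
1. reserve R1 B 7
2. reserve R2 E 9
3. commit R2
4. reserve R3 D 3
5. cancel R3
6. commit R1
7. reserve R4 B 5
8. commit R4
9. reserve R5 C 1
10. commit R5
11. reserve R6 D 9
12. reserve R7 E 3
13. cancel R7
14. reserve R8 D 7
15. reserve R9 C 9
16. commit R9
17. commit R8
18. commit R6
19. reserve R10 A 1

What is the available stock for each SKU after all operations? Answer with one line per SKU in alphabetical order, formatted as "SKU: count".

Answer: A: 43
B: 22
C: 23
D: 8
E: 44

Derivation:
Step 1: reserve R1 B 7 -> on_hand[A=44 B=34 C=33 D=24 E=53] avail[A=44 B=27 C=33 D=24 E=53] open={R1}
Step 2: reserve R2 E 9 -> on_hand[A=44 B=34 C=33 D=24 E=53] avail[A=44 B=27 C=33 D=24 E=44] open={R1,R2}
Step 3: commit R2 -> on_hand[A=44 B=34 C=33 D=24 E=44] avail[A=44 B=27 C=33 D=24 E=44] open={R1}
Step 4: reserve R3 D 3 -> on_hand[A=44 B=34 C=33 D=24 E=44] avail[A=44 B=27 C=33 D=21 E=44] open={R1,R3}
Step 5: cancel R3 -> on_hand[A=44 B=34 C=33 D=24 E=44] avail[A=44 B=27 C=33 D=24 E=44] open={R1}
Step 6: commit R1 -> on_hand[A=44 B=27 C=33 D=24 E=44] avail[A=44 B=27 C=33 D=24 E=44] open={}
Step 7: reserve R4 B 5 -> on_hand[A=44 B=27 C=33 D=24 E=44] avail[A=44 B=22 C=33 D=24 E=44] open={R4}
Step 8: commit R4 -> on_hand[A=44 B=22 C=33 D=24 E=44] avail[A=44 B=22 C=33 D=24 E=44] open={}
Step 9: reserve R5 C 1 -> on_hand[A=44 B=22 C=33 D=24 E=44] avail[A=44 B=22 C=32 D=24 E=44] open={R5}
Step 10: commit R5 -> on_hand[A=44 B=22 C=32 D=24 E=44] avail[A=44 B=22 C=32 D=24 E=44] open={}
Step 11: reserve R6 D 9 -> on_hand[A=44 B=22 C=32 D=24 E=44] avail[A=44 B=22 C=32 D=15 E=44] open={R6}
Step 12: reserve R7 E 3 -> on_hand[A=44 B=22 C=32 D=24 E=44] avail[A=44 B=22 C=32 D=15 E=41] open={R6,R7}
Step 13: cancel R7 -> on_hand[A=44 B=22 C=32 D=24 E=44] avail[A=44 B=22 C=32 D=15 E=44] open={R6}
Step 14: reserve R8 D 7 -> on_hand[A=44 B=22 C=32 D=24 E=44] avail[A=44 B=22 C=32 D=8 E=44] open={R6,R8}
Step 15: reserve R9 C 9 -> on_hand[A=44 B=22 C=32 D=24 E=44] avail[A=44 B=22 C=23 D=8 E=44] open={R6,R8,R9}
Step 16: commit R9 -> on_hand[A=44 B=22 C=23 D=24 E=44] avail[A=44 B=22 C=23 D=8 E=44] open={R6,R8}
Step 17: commit R8 -> on_hand[A=44 B=22 C=23 D=17 E=44] avail[A=44 B=22 C=23 D=8 E=44] open={R6}
Step 18: commit R6 -> on_hand[A=44 B=22 C=23 D=8 E=44] avail[A=44 B=22 C=23 D=8 E=44] open={}
Step 19: reserve R10 A 1 -> on_hand[A=44 B=22 C=23 D=8 E=44] avail[A=43 B=22 C=23 D=8 E=44] open={R10}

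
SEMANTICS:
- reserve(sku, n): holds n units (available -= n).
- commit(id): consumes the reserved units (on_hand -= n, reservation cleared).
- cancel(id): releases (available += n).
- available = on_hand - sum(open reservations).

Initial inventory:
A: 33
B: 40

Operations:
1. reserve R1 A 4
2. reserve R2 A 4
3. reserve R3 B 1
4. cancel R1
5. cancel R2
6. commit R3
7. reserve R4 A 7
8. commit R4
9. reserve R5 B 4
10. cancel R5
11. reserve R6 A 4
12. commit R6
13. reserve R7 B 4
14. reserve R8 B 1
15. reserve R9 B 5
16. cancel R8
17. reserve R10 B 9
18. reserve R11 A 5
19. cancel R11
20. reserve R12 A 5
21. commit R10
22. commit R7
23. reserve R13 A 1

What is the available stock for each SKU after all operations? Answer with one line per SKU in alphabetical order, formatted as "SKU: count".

Answer: A: 16
B: 21

Derivation:
Step 1: reserve R1 A 4 -> on_hand[A=33 B=40] avail[A=29 B=40] open={R1}
Step 2: reserve R2 A 4 -> on_hand[A=33 B=40] avail[A=25 B=40] open={R1,R2}
Step 3: reserve R3 B 1 -> on_hand[A=33 B=40] avail[A=25 B=39] open={R1,R2,R3}
Step 4: cancel R1 -> on_hand[A=33 B=40] avail[A=29 B=39] open={R2,R3}
Step 5: cancel R2 -> on_hand[A=33 B=40] avail[A=33 B=39] open={R3}
Step 6: commit R3 -> on_hand[A=33 B=39] avail[A=33 B=39] open={}
Step 7: reserve R4 A 7 -> on_hand[A=33 B=39] avail[A=26 B=39] open={R4}
Step 8: commit R4 -> on_hand[A=26 B=39] avail[A=26 B=39] open={}
Step 9: reserve R5 B 4 -> on_hand[A=26 B=39] avail[A=26 B=35] open={R5}
Step 10: cancel R5 -> on_hand[A=26 B=39] avail[A=26 B=39] open={}
Step 11: reserve R6 A 4 -> on_hand[A=26 B=39] avail[A=22 B=39] open={R6}
Step 12: commit R6 -> on_hand[A=22 B=39] avail[A=22 B=39] open={}
Step 13: reserve R7 B 4 -> on_hand[A=22 B=39] avail[A=22 B=35] open={R7}
Step 14: reserve R8 B 1 -> on_hand[A=22 B=39] avail[A=22 B=34] open={R7,R8}
Step 15: reserve R9 B 5 -> on_hand[A=22 B=39] avail[A=22 B=29] open={R7,R8,R9}
Step 16: cancel R8 -> on_hand[A=22 B=39] avail[A=22 B=30] open={R7,R9}
Step 17: reserve R10 B 9 -> on_hand[A=22 B=39] avail[A=22 B=21] open={R10,R7,R9}
Step 18: reserve R11 A 5 -> on_hand[A=22 B=39] avail[A=17 B=21] open={R10,R11,R7,R9}
Step 19: cancel R11 -> on_hand[A=22 B=39] avail[A=22 B=21] open={R10,R7,R9}
Step 20: reserve R12 A 5 -> on_hand[A=22 B=39] avail[A=17 B=21] open={R10,R12,R7,R9}
Step 21: commit R10 -> on_hand[A=22 B=30] avail[A=17 B=21] open={R12,R7,R9}
Step 22: commit R7 -> on_hand[A=22 B=26] avail[A=17 B=21] open={R12,R9}
Step 23: reserve R13 A 1 -> on_hand[A=22 B=26] avail[A=16 B=21] open={R12,R13,R9}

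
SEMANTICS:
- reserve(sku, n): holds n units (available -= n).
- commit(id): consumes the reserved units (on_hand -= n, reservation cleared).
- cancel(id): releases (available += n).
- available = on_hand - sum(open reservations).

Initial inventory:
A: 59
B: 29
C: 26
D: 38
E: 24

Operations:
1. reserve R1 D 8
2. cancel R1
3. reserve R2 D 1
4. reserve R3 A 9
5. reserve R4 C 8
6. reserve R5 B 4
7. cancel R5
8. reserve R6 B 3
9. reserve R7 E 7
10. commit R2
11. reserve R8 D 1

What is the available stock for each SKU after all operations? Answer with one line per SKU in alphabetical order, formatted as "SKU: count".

Step 1: reserve R1 D 8 -> on_hand[A=59 B=29 C=26 D=38 E=24] avail[A=59 B=29 C=26 D=30 E=24] open={R1}
Step 2: cancel R1 -> on_hand[A=59 B=29 C=26 D=38 E=24] avail[A=59 B=29 C=26 D=38 E=24] open={}
Step 3: reserve R2 D 1 -> on_hand[A=59 B=29 C=26 D=38 E=24] avail[A=59 B=29 C=26 D=37 E=24] open={R2}
Step 4: reserve R3 A 9 -> on_hand[A=59 B=29 C=26 D=38 E=24] avail[A=50 B=29 C=26 D=37 E=24] open={R2,R3}
Step 5: reserve R4 C 8 -> on_hand[A=59 B=29 C=26 D=38 E=24] avail[A=50 B=29 C=18 D=37 E=24] open={R2,R3,R4}
Step 6: reserve R5 B 4 -> on_hand[A=59 B=29 C=26 D=38 E=24] avail[A=50 B=25 C=18 D=37 E=24] open={R2,R3,R4,R5}
Step 7: cancel R5 -> on_hand[A=59 B=29 C=26 D=38 E=24] avail[A=50 B=29 C=18 D=37 E=24] open={R2,R3,R4}
Step 8: reserve R6 B 3 -> on_hand[A=59 B=29 C=26 D=38 E=24] avail[A=50 B=26 C=18 D=37 E=24] open={R2,R3,R4,R6}
Step 9: reserve R7 E 7 -> on_hand[A=59 B=29 C=26 D=38 E=24] avail[A=50 B=26 C=18 D=37 E=17] open={R2,R3,R4,R6,R7}
Step 10: commit R2 -> on_hand[A=59 B=29 C=26 D=37 E=24] avail[A=50 B=26 C=18 D=37 E=17] open={R3,R4,R6,R7}
Step 11: reserve R8 D 1 -> on_hand[A=59 B=29 C=26 D=37 E=24] avail[A=50 B=26 C=18 D=36 E=17] open={R3,R4,R6,R7,R8}

Answer: A: 50
B: 26
C: 18
D: 36
E: 17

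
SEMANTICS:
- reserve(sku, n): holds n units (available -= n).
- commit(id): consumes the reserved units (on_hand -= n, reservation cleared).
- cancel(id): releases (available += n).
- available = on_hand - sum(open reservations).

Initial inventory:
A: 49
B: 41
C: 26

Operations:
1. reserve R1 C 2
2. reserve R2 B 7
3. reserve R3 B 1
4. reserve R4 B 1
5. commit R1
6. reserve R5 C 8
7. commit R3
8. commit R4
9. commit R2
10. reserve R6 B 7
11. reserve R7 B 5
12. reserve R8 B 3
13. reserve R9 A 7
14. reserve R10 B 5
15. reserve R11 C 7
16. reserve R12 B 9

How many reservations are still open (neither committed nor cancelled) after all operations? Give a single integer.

Step 1: reserve R1 C 2 -> on_hand[A=49 B=41 C=26] avail[A=49 B=41 C=24] open={R1}
Step 2: reserve R2 B 7 -> on_hand[A=49 B=41 C=26] avail[A=49 B=34 C=24] open={R1,R2}
Step 3: reserve R3 B 1 -> on_hand[A=49 B=41 C=26] avail[A=49 B=33 C=24] open={R1,R2,R3}
Step 4: reserve R4 B 1 -> on_hand[A=49 B=41 C=26] avail[A=49 B=32 C=24] open={R1,R2,R3,R4}
Step 5: commit R1 -> on_hand[A=49 B=41 C=24] avail[A=49 B=32 C=24] open={R2,R3,R4}
Step 6: reserve R5 C 8 -> on_hand[A=49 B=41 C=24] avail[A=49 B=32 C=16] open={R2,R3,R4,R5}
Step 7: commit R3 -> on_hand[A=49 B=40 C=24] avail[A=49 B=32 C=16] open={R2,R4,R5}
Step 8: commit R4 -> on_hand[A=49 B=39 C=24] avail[A=49 B=32 C=16] open={R2,R5}
Step 9: commit R2 -> on_hand[A=49 B=32 C=24] avail[A=49 B=32 C=16] open={R5}
Step 10: reserve R6 B 7 -> on_hand[A=49 B=32 C=24] avail[A=49 B=25 C=16] open={R5,R6}
Step 11: reserve R7 B 5 -> on_hand[A=49 B=32 C=24] avail[A=49 B=20 C=16] open={R5,R6,R7}
Step 12: reserve R8 B 3 -> on_hand[A=49 B=32 C=24] avail[A=49 B=17 C=16] open={R5,R6,R7,R8}
Step 13: reserve R9 A 7 -> on_hand[A=49 B=32 C=24] avail[A=42 B=17 C=16] open={R5,R6,R7,R8,R9}
Step 14: reserve R10 B 5 -> on_hand[A=49 B=32 C=24] avail[A=42 B=12 C=16] open={R10,R5,R6,R7,R8,R9}
Step 15: reserve R11 C 7 -> on_hand[A=49 B=32 C=24] avail[A=42 B=12 C=9] open={R10,R11,R5,R6,R7,R8,R9}
Step 16: reserve R12 B 9 -> on_hand[A=49 B=32 C=24] avail[A=42 B=3 C=9] open={R10,R11,R12,R5,R6,R7,R8,R9}
Open reservations: ['R10', 'R11', 'R12', 'R5', 'R6', 'R7', 'R8', 'R9'] -> 8

Answer: 8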